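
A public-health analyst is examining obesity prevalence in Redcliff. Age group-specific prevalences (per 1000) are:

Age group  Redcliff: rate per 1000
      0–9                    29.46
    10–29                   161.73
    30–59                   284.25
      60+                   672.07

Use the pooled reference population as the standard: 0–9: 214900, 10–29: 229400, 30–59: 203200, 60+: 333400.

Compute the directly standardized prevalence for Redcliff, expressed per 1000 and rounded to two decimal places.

331.59

Standard total = 980900; weights = 0.2191, 0.2339, 0.2072, 0.3399.
Standardized rate: 0.2191×29.46 + 0.2339×161.73 + 0.2072×284.25 + 0.3399×672.07 = 331.5930 per 1000.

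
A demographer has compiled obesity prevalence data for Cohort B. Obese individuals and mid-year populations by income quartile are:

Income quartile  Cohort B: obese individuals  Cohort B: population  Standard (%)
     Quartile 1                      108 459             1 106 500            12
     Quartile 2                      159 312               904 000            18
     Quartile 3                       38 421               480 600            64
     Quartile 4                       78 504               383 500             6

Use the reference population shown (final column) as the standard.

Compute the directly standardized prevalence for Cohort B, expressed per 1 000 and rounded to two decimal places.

106.93

Income-specific rates per 1 000 for Cohort B: 98.020, 176.230, 79.944, 204.704.
Standard weights: 0.12, 0.18, 0.64, 0.06.
Standardized rate: 0.1200×98.020 + 0.1800×176.230 + 0.6400×79.944 + 0.0600×204.704 = 106.9301 per 1 000.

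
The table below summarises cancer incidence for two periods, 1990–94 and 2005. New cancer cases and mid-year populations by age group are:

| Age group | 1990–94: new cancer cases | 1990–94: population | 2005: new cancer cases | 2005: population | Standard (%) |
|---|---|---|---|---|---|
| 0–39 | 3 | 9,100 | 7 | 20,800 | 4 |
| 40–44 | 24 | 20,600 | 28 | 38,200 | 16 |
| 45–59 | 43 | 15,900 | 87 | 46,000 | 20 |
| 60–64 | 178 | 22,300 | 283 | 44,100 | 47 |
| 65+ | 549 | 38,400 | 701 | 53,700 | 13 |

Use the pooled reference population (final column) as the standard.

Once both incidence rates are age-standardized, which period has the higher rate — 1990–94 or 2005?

1990–94

Age-specific rates per 100,000 for 1990–94: 32.97, 116.50, 270.44, 798.21, 1429.69.
For 2005: 33.65, 73.30, 189.13, 641.72, 1305.40.
Standard weights: 0.04, 0.16, 0.20, 0.47, 0.13.
1990–94: 0.0400×32.97 + 0.1600×116.50 + 0.2000×270.44 + 0.4700×798.21 + 0.1300×1429.69 = 635.0638 per 100,000.
2005: 0.0400×33.65 + 0.1600×73.30 + 0.2000×189.13 + 0.4700×641.72 + 0.1300×1305.40 = 522.2120 per 100,000.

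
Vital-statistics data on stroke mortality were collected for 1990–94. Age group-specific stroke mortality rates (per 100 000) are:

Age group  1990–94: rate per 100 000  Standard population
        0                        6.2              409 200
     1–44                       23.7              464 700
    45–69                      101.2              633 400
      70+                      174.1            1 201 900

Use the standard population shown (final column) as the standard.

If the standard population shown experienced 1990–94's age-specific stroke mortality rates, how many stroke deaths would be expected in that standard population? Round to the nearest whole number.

Expected stroke deaths = Σ (standard pop × age-specific rate ÷ 100 000)
= 409 200×6.2/100 000 + 464 700×23.7/100 000 + 633 400×101.2/100 000 + 1 201 900×174.1/100 000
= 25.37 + 110.13 + 641.00 + 2092.51 = 2869.01.

2869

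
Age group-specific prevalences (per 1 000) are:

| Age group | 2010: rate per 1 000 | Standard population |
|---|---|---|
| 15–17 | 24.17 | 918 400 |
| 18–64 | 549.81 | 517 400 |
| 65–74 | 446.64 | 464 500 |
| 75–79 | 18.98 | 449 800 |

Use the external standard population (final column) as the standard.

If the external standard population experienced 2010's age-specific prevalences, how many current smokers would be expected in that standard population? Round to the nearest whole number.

522671

Expected current smokers = Σ (standard pop × age-specific rate ÷ 1 000)
= 918 400×24.17/1 000 + 517 400×549.81/1 000 + 464 500×446.64/1 000 + 449 800×18.98/1 000
= 22197.73 + 284471.69 + 207464.28 + 8537.20 = 522670.91.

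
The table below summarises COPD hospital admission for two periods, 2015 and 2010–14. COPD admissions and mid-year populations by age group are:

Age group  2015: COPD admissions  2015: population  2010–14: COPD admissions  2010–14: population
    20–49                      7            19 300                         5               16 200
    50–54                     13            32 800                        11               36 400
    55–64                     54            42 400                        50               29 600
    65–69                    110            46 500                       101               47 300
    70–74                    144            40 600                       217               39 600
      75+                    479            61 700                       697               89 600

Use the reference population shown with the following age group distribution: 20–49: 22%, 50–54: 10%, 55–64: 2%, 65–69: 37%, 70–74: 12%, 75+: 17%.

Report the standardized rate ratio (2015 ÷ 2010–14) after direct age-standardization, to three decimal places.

Age-specific rates per 10 000 for 2015: 3.63, 3.96, 12.74, 23.66, 35.47, 77.63.
For 2010–14: 3.09, 3.02, 16.89, 21.35, 54.80, 77.79.
Standard weights: 0.22, 0.10, 0.02, 0.37, 0.12, 0.17.
2015: 0.2200×3.63 + 0.1000×3.96 + 0.0200×12.74 + 0.3700×23.66 + 0.1200×35.47 + 0.1700×77.63 = 27.6556 per 10 000.
2010–14: 0.2200×3.09 + 0.1000×3.02 + 0.0200×16.89 + 0.3700×21.35 + 0.1200×54.80 + 0.1700×77.79 = 29.0198 per 10 000.
Ratio = 27.6556 ÷ 29.0198 = 0.95299.

0.953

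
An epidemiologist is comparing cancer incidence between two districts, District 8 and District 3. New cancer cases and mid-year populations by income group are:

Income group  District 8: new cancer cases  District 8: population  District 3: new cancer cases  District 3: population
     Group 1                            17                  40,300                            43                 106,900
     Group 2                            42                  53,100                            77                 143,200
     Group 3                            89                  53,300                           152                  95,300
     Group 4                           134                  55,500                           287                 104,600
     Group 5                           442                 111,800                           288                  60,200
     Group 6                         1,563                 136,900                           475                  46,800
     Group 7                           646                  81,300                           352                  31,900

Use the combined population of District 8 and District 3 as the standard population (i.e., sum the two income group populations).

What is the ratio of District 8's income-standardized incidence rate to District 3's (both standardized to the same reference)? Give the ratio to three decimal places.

0.948

Income-specific rates per 100,000 for District 8: 42.18, 79.10, 166.98, 241.44, 395.35, 1141.71, 794.59.
For District 3: 40.22, 53.77, 159.50, 274.38, 478.41, 1014.96, 1103.45.
Combined standard total = 1,121,100; weights = 0.1313, 0.1751, 0.1325, 0.1428, 0.1534, 0.1639, 0.1010.
District 8: 0.1313×42.18 + 0.1751×79.10 + 0.1325×166.98 + 0.1428×241.44 + 0.1534×395.35 + 0.1639×1141.71 + 0.1010×794.59 = 403.9633 per 100,000.
District 3: 0.1313×40.22 + 0.1751×53.77 + 0.1325×159.50 + 0.1428×274.38 + 0.1534×478.41 + 0.1639×1014.96 + 0.1010×1103.45 = 426.1432 per 100,000.
Ratio = 403.9633 ÷ 426.1432 = 0.94795.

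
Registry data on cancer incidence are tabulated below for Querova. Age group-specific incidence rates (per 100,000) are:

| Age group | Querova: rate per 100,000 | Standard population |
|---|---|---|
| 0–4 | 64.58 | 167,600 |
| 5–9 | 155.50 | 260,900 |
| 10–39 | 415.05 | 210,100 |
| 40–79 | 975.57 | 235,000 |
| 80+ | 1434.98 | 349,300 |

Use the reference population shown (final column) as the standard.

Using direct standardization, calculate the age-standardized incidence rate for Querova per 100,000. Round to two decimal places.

710.68

Standard total = 1,222,900; weights = 0.1371, 0.2133, 0.1718, 0.1922, 0.2856.
Standardized rate: 0.1371×64.58 + 0.2133×155.50 + 0.1718×415.05 + 0.1922×975.57 + 0.2856×1434.98 = 710.6820 per 100,000.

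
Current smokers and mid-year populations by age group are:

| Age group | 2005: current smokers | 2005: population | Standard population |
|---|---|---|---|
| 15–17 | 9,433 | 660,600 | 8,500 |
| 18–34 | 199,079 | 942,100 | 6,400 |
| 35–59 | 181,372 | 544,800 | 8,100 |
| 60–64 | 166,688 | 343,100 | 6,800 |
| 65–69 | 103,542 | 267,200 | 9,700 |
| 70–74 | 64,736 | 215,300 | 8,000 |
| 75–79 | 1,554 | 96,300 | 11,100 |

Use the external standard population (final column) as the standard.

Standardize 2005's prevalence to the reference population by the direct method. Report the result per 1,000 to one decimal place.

235.8

Age-specific rates per 1,000 for 2005: 14.279, 211.314, 332.915, 485.829, 387.507, 300.678, 16.137.
Standard total = 58,600; weights = 0.1451, 0.1092, 0.1382, 0.1160, 0.1655, 0.1365, 0.1894.
Standardized rate: 0.1451×14.279 + 0.1092×211.314 + 0.1382×332.915 + 0.1160×485.829 + 0.1655×387.507 + 0.1365×300.678 + 0.1894×16.137 = 235.7919 per 1,000.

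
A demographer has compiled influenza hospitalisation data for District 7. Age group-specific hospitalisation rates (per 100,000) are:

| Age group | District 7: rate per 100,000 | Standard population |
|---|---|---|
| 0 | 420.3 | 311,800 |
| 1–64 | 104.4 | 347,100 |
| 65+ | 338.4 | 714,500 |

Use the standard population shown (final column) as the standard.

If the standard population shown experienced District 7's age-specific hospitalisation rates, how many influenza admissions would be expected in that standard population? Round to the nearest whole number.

Expected influenza admissions = Σ (standard pop × age-specific rate ÷ 100,000)
= 311,800×420.3/100,000 + 347,100×104.4/100,000 + 714,500×338.4/100,000
= 1310.50 + 362.37 + 2417.87 = 4090.74.

4091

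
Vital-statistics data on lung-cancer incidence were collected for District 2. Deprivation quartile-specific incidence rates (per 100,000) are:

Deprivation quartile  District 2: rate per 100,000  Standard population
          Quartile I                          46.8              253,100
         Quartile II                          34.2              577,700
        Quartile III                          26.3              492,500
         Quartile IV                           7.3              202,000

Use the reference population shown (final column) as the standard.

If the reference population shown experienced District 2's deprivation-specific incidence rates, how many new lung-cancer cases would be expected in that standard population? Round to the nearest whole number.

460

Expected new lung-cancer cases = Σ (standard pop × deprivation-specific rate ÷ 100,000)
= 253,100×46.8/100,000 + 577,700×34.2/100,000 + 492,500×26.3/100,000 + 202,000×7.3/100,000
= 118.45 + 197.57 + 129.53 + 14.75 = 460.30.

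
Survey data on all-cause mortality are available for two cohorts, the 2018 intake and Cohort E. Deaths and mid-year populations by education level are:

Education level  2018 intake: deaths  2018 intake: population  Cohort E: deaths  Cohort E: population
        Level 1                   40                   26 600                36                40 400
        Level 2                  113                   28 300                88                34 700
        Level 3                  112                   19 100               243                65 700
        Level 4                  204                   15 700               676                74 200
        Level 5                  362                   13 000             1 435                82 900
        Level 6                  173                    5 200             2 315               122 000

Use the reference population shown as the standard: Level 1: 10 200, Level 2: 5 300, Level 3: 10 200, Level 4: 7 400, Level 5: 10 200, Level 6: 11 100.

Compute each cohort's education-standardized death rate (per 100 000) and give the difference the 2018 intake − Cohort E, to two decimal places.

608.31

Education-specific rates per 100 000 for the 2018 intake: 150.38, 399.29, 586.39, 1299.36, 2784.62, 3326.92.
For Cohort E: 89.11, 253.60, 369.86, 911.05, 1731.00, 1897.54.
Standard total = 54 400; weights = 0.1875, 0.0974, 0.1875, 0.1360, 0.1875, 0.2040.
The 2018 intake: 0.1875×150.38 + 0.0974×399.29 + 0.1875×586.39 + 0.1360×1299.36 + 0.1875×2784.62 + 0.2040×3326.92 = 1554.7509 per 100 000.
Cohort E: 0.1875×89.11 + 0.0974×253.60 + 0.1875×369.86 + 0.1360×911.05 + 0.1875×1731.00 + 0.2040×1897.54 = 946.4394 per 100 000.
Difference = 1554.7509 − 946.4394 = 608.3116.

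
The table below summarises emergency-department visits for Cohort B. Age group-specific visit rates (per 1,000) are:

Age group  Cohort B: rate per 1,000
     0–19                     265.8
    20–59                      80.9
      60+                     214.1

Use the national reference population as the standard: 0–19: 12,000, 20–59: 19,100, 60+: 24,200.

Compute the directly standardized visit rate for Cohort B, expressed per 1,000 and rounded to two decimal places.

Standard total = 55,300; weights = 0.2170, 0.3454, 0.4376.
Standardized rate: 0.2170×265.8 + 0.3454×80.9 + 0.4376×214.1 = 179.3130 per 1,000.

179.31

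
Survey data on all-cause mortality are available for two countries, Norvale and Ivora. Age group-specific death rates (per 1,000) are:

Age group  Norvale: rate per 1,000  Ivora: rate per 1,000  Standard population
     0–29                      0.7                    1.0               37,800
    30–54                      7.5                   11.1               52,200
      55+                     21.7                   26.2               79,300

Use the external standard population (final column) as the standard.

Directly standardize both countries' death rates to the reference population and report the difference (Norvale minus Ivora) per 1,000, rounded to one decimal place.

Standard total = 169,300; weights = 0.2233, 0.3083, 0.4684.
Norvale: 0.2233×0.7 + 0.3083×7.5 + 0.4684×21.7 = 12.6330 per 1,000.
Ivora: 0.2233×1.0 + 0.3083×11.1 + 0.4684×26.2 = 15.9178 per 1,000.
Difference = 12.6330 − 15.9178 = -3.2848.

-3.3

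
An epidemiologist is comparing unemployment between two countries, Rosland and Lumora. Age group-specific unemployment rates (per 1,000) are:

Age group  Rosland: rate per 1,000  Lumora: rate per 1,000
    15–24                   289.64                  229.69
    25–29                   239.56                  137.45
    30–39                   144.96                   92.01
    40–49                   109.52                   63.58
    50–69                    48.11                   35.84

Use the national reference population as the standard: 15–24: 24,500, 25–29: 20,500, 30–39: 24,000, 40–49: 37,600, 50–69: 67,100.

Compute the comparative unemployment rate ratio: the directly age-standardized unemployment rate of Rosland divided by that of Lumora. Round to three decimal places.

Standard total = 173,700; weights = 0.1410, 0.1180, 0.1382, 0.2165, 0.3863.
Rosland: 0.1410×289.64 + 0.1180×239.56 + 0.1382×144.96 + 0.2165×109.52 + 0.3863×48.11 = 131.4469 per 1,000.
Lumora: 0.1410×229.69 + 0.1180×137.45 + 0.1382×92.01 + 0.2165×63.58 + 0.3863×35.84 = 88.9398 per 1,000.
Ratio = 131.4469 ÷ 88.9398 = 1.47793.

1.478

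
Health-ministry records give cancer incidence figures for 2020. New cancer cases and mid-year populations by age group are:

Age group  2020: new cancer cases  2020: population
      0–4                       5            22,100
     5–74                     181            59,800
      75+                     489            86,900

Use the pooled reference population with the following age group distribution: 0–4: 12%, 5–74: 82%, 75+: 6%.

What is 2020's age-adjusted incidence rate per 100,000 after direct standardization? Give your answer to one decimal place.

284.7

Age-specific rates per 100,000 for 2020: 22.62, 302.68, 562.72.
Standard weights: 0.12, 0.82, 0.06.
Standardized rate: 0.1200×22.62 + 0.8200×302.68 + 0.0600×562.72 = 284.6719 per 100,000.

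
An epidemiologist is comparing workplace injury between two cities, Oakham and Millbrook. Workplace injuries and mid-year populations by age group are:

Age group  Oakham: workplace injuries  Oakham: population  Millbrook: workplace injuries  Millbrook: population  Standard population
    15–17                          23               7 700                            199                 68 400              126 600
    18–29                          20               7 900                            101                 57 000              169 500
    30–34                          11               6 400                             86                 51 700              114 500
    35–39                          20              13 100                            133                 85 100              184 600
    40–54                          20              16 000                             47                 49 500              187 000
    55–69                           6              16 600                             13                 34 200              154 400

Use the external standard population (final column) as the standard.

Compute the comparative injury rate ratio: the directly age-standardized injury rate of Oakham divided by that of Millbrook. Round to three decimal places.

Age-specific rates per 10 000 for Oakham: 29.87, 25.32, 17.19, 15.27, 12.50, 3.61.
For Millbrook: 29.09, 17.72, 16.63, 15.63, 9.49, 3.80.
Standard total = 936 600; weights = 0.1352, 0.1810, 0.1223, 0.1971, 0.1997, 0.1649.
Oakham: 0.1352×29.87 + 0.1810×25.32 + 0.1223×17.19 + 0.1971×15.27 + 0.1997×12.50 + 0.1649×3.61 = 16.8210 per 10 000.
Millbrook: 0.1352×29.09 + 0.1810×17.72 + 0.1223×16.63 + 0.1971×15.63 + 0.1997×9.49 + 0.1649×3.80 = 14.7756 per 10 000.
Ratio = 16.8210 ÷ 14.7756 = 1.13843.

1.138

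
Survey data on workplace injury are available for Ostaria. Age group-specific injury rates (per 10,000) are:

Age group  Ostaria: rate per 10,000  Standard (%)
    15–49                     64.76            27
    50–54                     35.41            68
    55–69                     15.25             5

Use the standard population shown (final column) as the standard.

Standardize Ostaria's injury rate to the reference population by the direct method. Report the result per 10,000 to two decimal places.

Standard weights: 0.27, 0.68, 0.05.
Standardized rate: 0.2700×64.76 + 0.6800×35.41 + 0.0500×15.25 = 42.3265 per 10,000.

42.33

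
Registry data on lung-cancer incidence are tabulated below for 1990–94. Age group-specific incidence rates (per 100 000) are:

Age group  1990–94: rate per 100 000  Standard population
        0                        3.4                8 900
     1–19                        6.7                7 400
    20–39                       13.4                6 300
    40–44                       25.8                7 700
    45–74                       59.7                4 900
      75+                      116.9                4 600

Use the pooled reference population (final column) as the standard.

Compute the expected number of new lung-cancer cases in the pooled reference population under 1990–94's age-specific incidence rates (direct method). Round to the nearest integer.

12

Expected new lung-cancer cases = Σ (standard pop × age-specific rate ÷ 100 000)
= 8 900×3.4/100 000 + 7 400×6.7/100 000 + 6 300×13.4/100 000 + 7 700×25.8/100 000 + 4 900×59.7/100 000 + 4 600×116.9/100 000
= 0.30 + 0.50 + 0.84 + 1.99 + 2.93 + 5.38 = 11.93.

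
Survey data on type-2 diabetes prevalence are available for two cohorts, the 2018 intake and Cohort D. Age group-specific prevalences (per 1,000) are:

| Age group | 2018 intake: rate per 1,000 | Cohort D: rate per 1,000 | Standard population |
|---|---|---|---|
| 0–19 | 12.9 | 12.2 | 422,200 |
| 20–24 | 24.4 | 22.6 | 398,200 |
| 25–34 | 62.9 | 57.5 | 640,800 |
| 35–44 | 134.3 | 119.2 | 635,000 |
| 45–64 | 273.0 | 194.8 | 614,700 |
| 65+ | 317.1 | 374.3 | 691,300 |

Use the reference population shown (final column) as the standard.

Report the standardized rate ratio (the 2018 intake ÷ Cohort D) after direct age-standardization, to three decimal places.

Standard total = 3,402,200; weights = 0.1241, 0.1170, 0.1883, 0.1866, 0.1807, 0.2032.
The 2018 intake: 0.1241×12.9 + 0.1170×24.4 + 0.1883×62.9 + 0.1866×134.3 + 0.1807×273.0 + 0.2032×317.1 = 155.1272 per 1,000.
Cohort D: 0.1241×12.2 + 0.1170×22.6 + 0.1883×57.5 + 0.1866×119.2 + 0.1807×194.8 + 0.2032×374.3 = 148.4878 per 1,000.
Ratio = 155.1272 ÷ 148.4878 = 1.04471.

1.045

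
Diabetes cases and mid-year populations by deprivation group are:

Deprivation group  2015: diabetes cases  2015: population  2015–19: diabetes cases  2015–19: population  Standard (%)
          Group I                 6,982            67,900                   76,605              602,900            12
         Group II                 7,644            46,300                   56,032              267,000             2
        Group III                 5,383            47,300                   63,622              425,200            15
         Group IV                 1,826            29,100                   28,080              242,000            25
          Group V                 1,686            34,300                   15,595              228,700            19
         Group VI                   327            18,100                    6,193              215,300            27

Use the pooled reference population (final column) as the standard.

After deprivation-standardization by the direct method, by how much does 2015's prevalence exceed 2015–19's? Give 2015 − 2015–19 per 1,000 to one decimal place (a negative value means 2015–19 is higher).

-29.0

Deprivation-specific rates per 1,000 for 2015: 102.828, 165.097, 113.805, 62.749, 49.155, 18.066.
For 2015–19: 127.061, 209.858, 149.628, 116.033, 68.190, 28.765.
Standard weights: 0.12, 0.02, 0.15, 0.25, 0.19, 0.27.
2015: 0.1200×102.828 + 0.0200×165.097 + 0.1500×113.805 + 0.2500×62.749 + 0.1900×49.155 + 0.2700×18.066 = 62.6166 per 1,000.
2015–19: 0.1200×127.061 + 0.0200×209.858 + 0.1500×149.628 + 0.2500×116.033 + 0.1900×68.190 + 0.2700×28.765 = 91.6195 per 1,000.
Difference = 62.6166 − 91.6195 = -29.0028.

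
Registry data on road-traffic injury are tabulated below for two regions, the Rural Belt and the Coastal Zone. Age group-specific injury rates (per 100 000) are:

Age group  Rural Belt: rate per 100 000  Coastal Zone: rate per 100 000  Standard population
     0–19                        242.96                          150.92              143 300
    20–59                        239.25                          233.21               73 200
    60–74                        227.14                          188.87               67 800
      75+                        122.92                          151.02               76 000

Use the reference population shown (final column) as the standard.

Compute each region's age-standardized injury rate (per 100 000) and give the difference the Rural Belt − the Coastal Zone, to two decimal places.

Standard total = 360 300; weights = 0.3977, 0.2032, 0.1882, 0.2109.
The Rural Belt: 0.3977×242.96 + 0.2032×239.25 + 0.1882×227.14 + 0.2109×122.92 = 213.9086 per 100 000.
The Coastal Zone: 0.3977×150.92 + 0.2032×233.21 + 0.1882×188.87 + 0.2109×151.02 = 174.8008 per 100 000.
Difference = 213.9086 − 174.8008 = 39.1079.

39.11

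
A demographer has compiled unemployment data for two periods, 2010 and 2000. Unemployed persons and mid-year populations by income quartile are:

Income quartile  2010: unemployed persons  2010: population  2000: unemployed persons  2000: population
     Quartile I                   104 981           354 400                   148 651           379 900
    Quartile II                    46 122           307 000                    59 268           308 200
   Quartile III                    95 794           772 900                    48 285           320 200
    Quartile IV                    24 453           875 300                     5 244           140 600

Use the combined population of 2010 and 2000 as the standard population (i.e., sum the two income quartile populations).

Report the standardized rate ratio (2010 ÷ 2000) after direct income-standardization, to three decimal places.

0.779

Income-specific rates per 1 000 for 2010: 296.222, 150.235, 123.941, 27.937.
For 2000: 391.290, 192.304, 150.796, 37.297.
Combined standard total = 3 458 500; weights = 0.2123, 0.1779, 0.3161, 0.2937.
2010: 0.2123×296.222 + 0.1779×150.235 + 0.3161×123.941 + 0.2937×27.937 = 136.9960 per 1 000.
2000: 0.2123×391.290 + 0.1779×192.304 + 0.3161×150.796 + 0.2937×37.297 = 175.9015 per 1 000.
Ratio = 136.9960 ÷ 175.9015 = 0.77882.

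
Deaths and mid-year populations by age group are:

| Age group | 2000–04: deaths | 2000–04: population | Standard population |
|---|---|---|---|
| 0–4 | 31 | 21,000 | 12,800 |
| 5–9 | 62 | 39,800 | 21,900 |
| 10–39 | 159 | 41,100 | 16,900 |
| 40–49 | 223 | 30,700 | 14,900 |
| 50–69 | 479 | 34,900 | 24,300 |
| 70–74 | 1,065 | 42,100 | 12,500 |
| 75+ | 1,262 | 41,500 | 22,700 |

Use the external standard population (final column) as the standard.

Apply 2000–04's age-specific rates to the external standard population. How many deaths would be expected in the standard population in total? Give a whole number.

1567

Age-specific rates per 1,000 for 2000–04: 1.476, 1.558, 3.869, 7.264, 13.725, 25.297, 30.410.
Expected deaths = Σ (standard pop × age-specific rate ÷ 1,000)
= 12,800×1.476/1,000 + 21,900×1.558/1,000 + 16,900×3.869/1,000 + 14,900×7.264/1,000 + 24,300×13.725/1,000 + 12,500×25.297/1,000 + 22,700×30.410/1,000
= 18.90 + 34.12 + 65.38 + 108.23 + 333.52 + 316.21 + 690.30 = 1566.65.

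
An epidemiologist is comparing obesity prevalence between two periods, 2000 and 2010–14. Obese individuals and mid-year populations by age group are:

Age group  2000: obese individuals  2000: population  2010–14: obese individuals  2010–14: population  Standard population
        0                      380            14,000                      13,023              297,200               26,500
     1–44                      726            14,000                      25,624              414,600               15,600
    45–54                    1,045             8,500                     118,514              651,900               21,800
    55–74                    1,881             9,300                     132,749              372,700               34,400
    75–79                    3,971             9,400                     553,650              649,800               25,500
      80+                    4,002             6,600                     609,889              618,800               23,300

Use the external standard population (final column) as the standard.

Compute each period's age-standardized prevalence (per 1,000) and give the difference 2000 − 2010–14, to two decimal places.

-183.32

Age-specific rates per 1,000 for 2000: 27.143, 51.857, 122.941, 202.258, 422.447, 606.364.
For 2010–14: 43.819, 61.804, 181.798, 356.182, 852.031, 985.600.
Standard total = 147,100; weights = 0.1801, 0.1061, 0.1482, 0.2339, 0.1734, 0.1584.
2000: 0.1801×27.143 + 0.1061×51.857 + 0.1482×122.941 + 0.2339×202.258 + 0.1734×422.447 + 0.1584×606.364 = 245.1850 per 1,000.
2010–14: 0.1801×43.819 + 0.1061×61.804 + 0.1482×181.798 + 0.2339×356.182 + 0.1734×852.031 + 0.1584×985.600 = 428.5008 per 1,000.
Difference = 245.1850 − 428.5008 = -183.3158.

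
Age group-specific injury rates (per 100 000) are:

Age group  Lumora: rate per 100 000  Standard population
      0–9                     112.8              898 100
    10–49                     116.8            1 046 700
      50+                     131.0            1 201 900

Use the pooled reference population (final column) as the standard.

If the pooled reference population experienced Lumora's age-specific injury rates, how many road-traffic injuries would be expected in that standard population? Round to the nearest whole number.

3810

Expected road-traffic injuries = Σ (standard pop × age-specific rate ÷ 100 000)
= 898 100×112.8/100 000 + 1 046 700×116.8/100 000 + 1 201 900×131.0/100 000
= 1013.06 + 1222.55 + 1574.49 = 3810.09.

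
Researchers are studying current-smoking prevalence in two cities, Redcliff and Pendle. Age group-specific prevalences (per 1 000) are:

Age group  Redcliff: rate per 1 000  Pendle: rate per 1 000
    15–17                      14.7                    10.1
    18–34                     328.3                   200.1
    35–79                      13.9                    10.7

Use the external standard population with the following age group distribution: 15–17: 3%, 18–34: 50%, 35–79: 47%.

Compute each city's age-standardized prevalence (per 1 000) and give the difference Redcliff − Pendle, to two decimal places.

65.74

Standard weights: 0.03, 0.50, 0.47.
Redcliff: 0.0300×14.7 + 0.5000×328.3 + 0.4700×13.9 = 171.1240 per 1 000.
Pendle: 0.0300×10.1 + 0.5000×200.1 + 0.4700×10.7 = 105.3820 per 1 000.
Difference = 171.1240 − 105.3820 = 65.7420.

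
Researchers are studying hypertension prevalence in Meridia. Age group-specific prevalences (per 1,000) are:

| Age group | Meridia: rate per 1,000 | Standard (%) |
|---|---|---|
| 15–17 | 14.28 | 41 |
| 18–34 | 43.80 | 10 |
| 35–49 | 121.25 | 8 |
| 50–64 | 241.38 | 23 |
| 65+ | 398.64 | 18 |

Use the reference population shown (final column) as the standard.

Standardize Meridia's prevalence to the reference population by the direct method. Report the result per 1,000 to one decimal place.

Standard weights: 0.41, 0.10, 0.08, 0.23, 0.18.
Standardized rate: 0.4100×14.28 + 0.1000×43.80 + 0.0800×121.25 + 0.2300×241.38 + 0.1800×398.64 = 147.2074 per 1,000.

147.2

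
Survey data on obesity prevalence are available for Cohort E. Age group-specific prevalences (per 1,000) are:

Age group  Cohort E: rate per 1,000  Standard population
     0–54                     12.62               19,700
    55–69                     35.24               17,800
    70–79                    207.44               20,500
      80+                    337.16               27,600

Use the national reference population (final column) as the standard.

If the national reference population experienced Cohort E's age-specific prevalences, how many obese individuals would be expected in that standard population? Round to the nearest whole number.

Expected obese individuals = Σ (standard pop × age-specific rate ÷ 1,000)
= 19,700×12.62/1,000 + 17,800×35.24/1,000 + 20,500×207.44/1,000 + 27,600×337.16/1,000
= 248.61 + 627.27 + 4252.52 + 9305.62 = 14434.02.

14434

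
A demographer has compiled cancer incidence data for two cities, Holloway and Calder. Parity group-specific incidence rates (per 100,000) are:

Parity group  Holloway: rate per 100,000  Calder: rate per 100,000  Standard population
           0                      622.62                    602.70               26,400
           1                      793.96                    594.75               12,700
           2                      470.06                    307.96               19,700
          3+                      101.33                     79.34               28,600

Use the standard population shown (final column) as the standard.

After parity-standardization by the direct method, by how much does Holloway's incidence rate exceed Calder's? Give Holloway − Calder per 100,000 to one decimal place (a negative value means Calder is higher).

78.7

Standard total = 87,400; weights = 0.3021, 0.1453, 0.2254, 0.3272.
Holloway: 0.3021×622.62 + 0.1453×793.96 + 0.2254×470.06 + 0.3272×101.33 = 442.5478 per 100,000.
Calder: 0.3021×602.70 + 0.1453×594.75 + 0.2254×307.96 + 0.3272×79.34 = 363.8506 per 100,000.
Difference = 442.5478 − 363.8506 = 78.6972.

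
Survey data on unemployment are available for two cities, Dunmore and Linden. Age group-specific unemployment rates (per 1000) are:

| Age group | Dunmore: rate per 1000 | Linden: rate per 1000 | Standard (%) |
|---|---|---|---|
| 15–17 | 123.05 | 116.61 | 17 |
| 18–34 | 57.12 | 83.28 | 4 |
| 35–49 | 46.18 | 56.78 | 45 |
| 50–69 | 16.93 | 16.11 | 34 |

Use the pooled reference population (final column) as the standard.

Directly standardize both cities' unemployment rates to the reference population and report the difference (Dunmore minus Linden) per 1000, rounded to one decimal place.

-4.4

Standard weights: 0.17, 0.04, 0.45, 0.34.
Dunmore: 0.1700×123.05 + 0.0400×57.12 + 0.4500×46.18 + 0.3400×16.93 = 49.7405 per 1000.
Linden: 0.1700×116.61 + 0.0400×83.28 + 0.4500×56.78 + 0.3400×16.11 = 54.1833 per 1000.
Difference = 49.7405 − 54.1833 = -4.4428.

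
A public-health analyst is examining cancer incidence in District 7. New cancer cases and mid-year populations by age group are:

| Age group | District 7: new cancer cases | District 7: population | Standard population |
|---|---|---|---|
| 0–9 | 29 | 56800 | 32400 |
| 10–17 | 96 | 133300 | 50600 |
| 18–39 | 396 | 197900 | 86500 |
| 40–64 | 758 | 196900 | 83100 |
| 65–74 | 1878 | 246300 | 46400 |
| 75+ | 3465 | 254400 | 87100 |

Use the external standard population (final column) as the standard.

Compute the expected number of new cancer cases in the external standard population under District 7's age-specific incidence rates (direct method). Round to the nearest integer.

Age-specific rates per 100000 for District 7: 51.06, 72.02, 200.10, 384.97, 762.48, 1362.03.
Expected new cancer cases = Σ (standard pop × age-specific rate ÷ 100000)
= 32400×51.06/100000 + 50600×72.02/100000 + 86500×200.10/100000 + 83100×384.97/100000 + 46400×762.48/100000 + 87100×1362.03/100000
= 16.54 + 36.44 + 173.09 + 319.91 + 353.79 + 1186.33 = 2086.10.

2086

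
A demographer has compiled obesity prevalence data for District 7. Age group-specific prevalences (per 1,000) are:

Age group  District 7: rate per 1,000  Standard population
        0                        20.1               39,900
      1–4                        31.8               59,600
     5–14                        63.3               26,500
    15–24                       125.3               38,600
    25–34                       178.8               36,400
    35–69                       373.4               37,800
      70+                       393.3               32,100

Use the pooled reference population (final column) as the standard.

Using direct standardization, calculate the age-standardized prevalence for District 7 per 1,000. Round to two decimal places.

156.73

Standard total = 270,900; weights = 0.1473, 0.2200, 0.0978, 0.1425, 0.1344, 0.1395, 0.1185.
Standardized rate: 0.1473×20.1 + 0.2200×31.8 + 0.0978×63.3 + 0.1425×125.3 + 0.1344×178.8 + 0.1395×373.4 + 0.1185×393.3 = 156.7334 per 1,000.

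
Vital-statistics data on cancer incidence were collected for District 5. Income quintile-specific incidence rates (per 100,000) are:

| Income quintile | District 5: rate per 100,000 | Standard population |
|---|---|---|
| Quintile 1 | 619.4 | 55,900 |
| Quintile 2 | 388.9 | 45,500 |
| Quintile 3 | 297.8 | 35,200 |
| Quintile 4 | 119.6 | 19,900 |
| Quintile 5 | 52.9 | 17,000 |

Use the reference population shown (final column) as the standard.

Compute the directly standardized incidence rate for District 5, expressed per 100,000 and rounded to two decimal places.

Standard total = 173,500; weights = 0.3222, 0.2622, 0.2029, 0.1147, 0.0980.
Standardized rate: 0.3222×619.4 + 0.2622×388.9 + 0.2029×297.8 + 0.1147×119.6 + 0.0980×52.9 = 380.8721 per 100,000.

380.87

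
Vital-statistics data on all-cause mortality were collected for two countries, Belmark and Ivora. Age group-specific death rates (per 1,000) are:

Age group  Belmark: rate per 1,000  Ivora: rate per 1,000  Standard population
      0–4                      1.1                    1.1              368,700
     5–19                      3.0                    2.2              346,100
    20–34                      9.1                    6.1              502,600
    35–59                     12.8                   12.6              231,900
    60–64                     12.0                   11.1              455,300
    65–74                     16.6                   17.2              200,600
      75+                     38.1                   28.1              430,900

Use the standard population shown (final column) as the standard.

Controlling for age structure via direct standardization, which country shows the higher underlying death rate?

Belmark

Standard total = 2,536,100; weights = 0.1454, 0.1365, 0.1982, 0.0914, 0.1795, 0.0791, 0.1699.
Belmark: 0.1454×1.1 + 0.1365×3.0 + 0.1982×9.1 + 0.0914×12.8 + 0.1795×12.0 + 0.0791×16.6 + 0.1699×38.1 = 13.4840 per 1,000.
Ivora: 0.1454×1.1 + 0.1365×2.2 + 0.1982×6.1 + 0.0914×12.6 + 0.1795×11.1 + 0.0791×17.2 + 0.1699×28.1 = 10.9488 per 1,000.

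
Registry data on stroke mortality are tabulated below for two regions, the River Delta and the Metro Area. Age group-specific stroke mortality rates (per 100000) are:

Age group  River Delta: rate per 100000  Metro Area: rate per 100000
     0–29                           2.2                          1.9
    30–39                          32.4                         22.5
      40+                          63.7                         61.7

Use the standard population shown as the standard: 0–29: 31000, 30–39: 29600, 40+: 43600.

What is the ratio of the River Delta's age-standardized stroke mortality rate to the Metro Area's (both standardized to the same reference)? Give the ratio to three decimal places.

1.114

Standard total = 104200; weights = 0.2975, 0.2841, 0.4184.
The River Delta: 0.2975×2.2 + 0.2841×32.4 + 0.4184×63.7 = 36.5121 per 100000.
The Metro Area: 0.2975×1.9 + 0.2841×22.5 + 0.4184×61.7 = 32.7737 per 100000.
Ratio = 36.5121 ÷ 32.7737 = 1.11407.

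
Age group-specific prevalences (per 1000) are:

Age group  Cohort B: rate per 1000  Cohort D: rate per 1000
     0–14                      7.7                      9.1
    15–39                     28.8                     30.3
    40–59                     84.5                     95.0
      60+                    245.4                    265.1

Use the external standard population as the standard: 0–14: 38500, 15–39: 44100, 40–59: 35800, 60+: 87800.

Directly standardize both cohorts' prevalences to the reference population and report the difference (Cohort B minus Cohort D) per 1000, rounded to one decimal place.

Standard total = 206200; weights = 0.1867, 0.2139, 0.1736, 0.4258.
Cohort B: 0.1867×7.7 + 0.2139×28.8 + 0.1736×84.5 + 0.4258×245.4 = 126.7592 per 1000.
Cohort D: 0.1867×9.1 + 0.2139×30.3 + 0.1736×95.0 + 0.4258×265.1 = 137.5527 per 1000.
Difference = 126.7592 − 137.5527 = -10.7935.

-10.8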